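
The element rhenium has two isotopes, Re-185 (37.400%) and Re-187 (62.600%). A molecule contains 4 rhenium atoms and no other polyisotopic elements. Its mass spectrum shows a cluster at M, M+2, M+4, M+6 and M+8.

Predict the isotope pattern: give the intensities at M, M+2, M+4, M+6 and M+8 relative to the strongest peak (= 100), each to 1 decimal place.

5.3 : 35.7 : 89.6 : 100.0 : 41.8

The 4 Re atoms are independent, so intensities follow the terms of (0.37400 + 0.62600)^4.
P(M) = 0.37400^4 = 0.019565
P(M+2) = 4 × 0.37400^3 × 0.62600^1 = 0.130993
P(M+4) = 6 × 0.37400^2 × 0.62600^2 = 0.328884
P(M+6) = 4 × 0.37400^1 × 0.62600^3 = 0.366990
P(M+8) = 0.62600^4 = 0.153567
The M+6 peak is largest (0.366990); scaling to 100 gives 5.3 : 35.7 : 89.6 : 100.0 : 41.8.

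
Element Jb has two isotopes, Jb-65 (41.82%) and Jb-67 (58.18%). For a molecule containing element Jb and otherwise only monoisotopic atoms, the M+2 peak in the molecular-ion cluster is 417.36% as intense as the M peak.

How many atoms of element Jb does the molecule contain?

3

For n independent Jb atoms, I(M+2)/I(M) = n · (abundance Jb-67) / (abundance Jb-65) = n · 0.5818/0.4182.
n = 4.1736 × 0.4182/0.5818 = 3.00 ≈ 3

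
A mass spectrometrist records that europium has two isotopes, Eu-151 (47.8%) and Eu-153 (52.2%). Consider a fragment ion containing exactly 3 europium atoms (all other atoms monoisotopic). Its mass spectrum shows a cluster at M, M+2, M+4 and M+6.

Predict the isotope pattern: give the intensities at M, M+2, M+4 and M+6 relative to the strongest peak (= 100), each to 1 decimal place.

Each Eu atom is independently Eu-151 (p = 0.478) or Eu-153 (q = 0.522); the cluster is the binomial expansion (p + q)^3.
P(M) = 0.478^3 = 0.109215
P(M+2) = 3 × 0.478^2 × 0.522^1 = 0.357806
P(M+4) = 3 × 0.478^1 × 0.522^2 = 0.390742
P(M+6) = 0.522^3 = 0.142237
The M+4 peak is largest (0.390742); scaling to 100 gives 28.0 : 91.6 : 100.0 : 36.4.

28.0 : 91.6 : 100.0 : 36.4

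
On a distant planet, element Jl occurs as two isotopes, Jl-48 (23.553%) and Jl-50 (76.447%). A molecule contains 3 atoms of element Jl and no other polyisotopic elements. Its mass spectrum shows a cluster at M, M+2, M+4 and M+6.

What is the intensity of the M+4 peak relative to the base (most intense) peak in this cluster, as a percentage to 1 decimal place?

92.4%

Binomial terms of (0.23553 + 0.76447)^3: M 0.0131, M+2 0.1272, M+4 0.4129, M+6 0.4468 → M+6 is the base peak.
P(M+6) = C(3,3) × 0.23553^0 × 0.76447^3 = 1 × 1.0000 × 0.44676726 = 0.446767 (base)
P(M+4) = C(3,2) × 0.23553^1 × 0.76447^2 = 3 × 0.23553 × 0.58441438 = 0.412941
Relative intensity = 0.412941 / 0.446767 × 100 = 92.4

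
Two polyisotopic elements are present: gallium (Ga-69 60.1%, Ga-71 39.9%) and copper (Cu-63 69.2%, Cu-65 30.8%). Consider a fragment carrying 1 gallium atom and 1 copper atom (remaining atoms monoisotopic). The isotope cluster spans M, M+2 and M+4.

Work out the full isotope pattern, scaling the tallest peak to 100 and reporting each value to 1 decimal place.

90.2 : 100.0 : 26.6

Gallium pattern (n=1): 0.6010 : 0.3990
Copper pattern (n=1): 0.6920 : 0.3080
Convolve the two distributions (both contribute in 2-u steps):
  M: 0.6010×0.6920 = 0.415892
  M+2: 0.6010×0.3080 + 0.3990×0.6920 = 0.461216
  M+4: 0.3990×0.3080 = 0.122892
Scale to base peak (0.461216) = 100: 90.2 : 100.0 : 26.6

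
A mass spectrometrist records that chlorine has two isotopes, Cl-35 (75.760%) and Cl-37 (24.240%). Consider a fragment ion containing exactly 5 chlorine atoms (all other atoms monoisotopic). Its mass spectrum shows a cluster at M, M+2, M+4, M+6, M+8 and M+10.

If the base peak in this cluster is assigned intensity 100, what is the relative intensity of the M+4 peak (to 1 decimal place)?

64.0

Term probabilities: M 0.2496, M+2 0.3993, M+4 0.2555, M+6 0.0817, M+8 0.0131, M+10 0.0008. Base peak = M+2.
P(M+2) = C(5,1) × 0.75760^4 × 0.24240^1 = 5 × 0.32942751 × 0.2424 = 0.399266 (base)
P(M+4) = C(5,2) × 0.75760^3 × 0.24240^2 = 10 × 0.4348304 × 0.05875776 = 0.255497
Relative intensity = 0.255497 / 0.399266 × 100 = 64.0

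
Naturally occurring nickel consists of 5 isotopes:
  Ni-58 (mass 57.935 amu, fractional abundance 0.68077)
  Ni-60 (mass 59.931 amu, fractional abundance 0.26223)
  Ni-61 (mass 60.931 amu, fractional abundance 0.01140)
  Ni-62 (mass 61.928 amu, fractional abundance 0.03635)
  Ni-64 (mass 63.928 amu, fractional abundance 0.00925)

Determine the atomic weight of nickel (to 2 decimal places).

Weight each isotope mass by its fractional abundance: 0.68077 × 57.935 + 0.26223 × 59.931 + 0.01140 × 60.931 + 0.03635 × 61.928 + 0.00925 × 63.928
= 39.4404 + 15.7157 + 0.6946 + 2.2511 + 0.5913 = 58.6931 amu

58.69 amu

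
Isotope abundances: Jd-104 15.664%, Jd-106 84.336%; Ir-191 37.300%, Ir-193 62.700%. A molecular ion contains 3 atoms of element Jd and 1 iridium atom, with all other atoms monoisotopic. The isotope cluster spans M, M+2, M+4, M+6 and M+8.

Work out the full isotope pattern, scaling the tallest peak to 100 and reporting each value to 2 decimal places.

Element Jd pattern (n=3): 0.00384333 : 0.06207827 : 0.33423346 : 0.59984494
Iridium pattern (n=1): 0.3730 : 0.6270
Convolve the two distributions (both contribute in 2-u steps):
  M: 0.00384333×0.3730 = 0.001434
  M+2: 0.00384333×0.6270 + 0.06207827×0.3730 = 0.025565
  M+4: 0.06207827×0.6270 + 0.33423346×0.3730 = 0.163592
  M+6: 0.33423346×0.6270 + 0.59984494×0.3730 = 0.433307
  M+8: 0.59984494×0.6270 = 0.376103
Scale to base peak (0.433307) = 100: 0.33 : 5.90 : 37.75 : 100.00 : 86.80

0.33 : 5.90 : 37.75 : 100.00 : 86.80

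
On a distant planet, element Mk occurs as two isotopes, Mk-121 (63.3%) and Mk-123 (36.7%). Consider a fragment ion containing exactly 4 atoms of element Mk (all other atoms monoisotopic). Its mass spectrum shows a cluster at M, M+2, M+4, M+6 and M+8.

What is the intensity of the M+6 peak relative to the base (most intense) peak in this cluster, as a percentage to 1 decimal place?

33.6%

Binomial terms of (0.633 + 0.367)^4: M 0.1606, M+2 0.3723, M+4 0.3238, M+6 0.1252, M+8 0.0181 → M+2 is the base peak.
P(M+2) = C(4,1) × 0.633^3 × 0.367^1 = 4 × 0.25363614 × 0.3670 = 0.372338 (base)
P(M+6) = C(4,3) × 0.633^1 × 0.367^3 = 4 × 0.6330 × 0.04943086 = 0.125159
Relative intensity = 0.125159 / 0.372338 × 100 = 33.6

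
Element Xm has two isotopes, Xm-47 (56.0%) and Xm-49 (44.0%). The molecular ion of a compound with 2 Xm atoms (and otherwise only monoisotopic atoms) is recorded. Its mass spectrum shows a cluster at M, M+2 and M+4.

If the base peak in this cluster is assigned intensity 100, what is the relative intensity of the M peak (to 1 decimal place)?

63.6

(0.560 + 0.440)^2 gives M 0.3136, M+2 0.4928, M+4 0.1936; the largest is M+2.
P(M+2) = C(2,1) × 0.560^1 × 0.440^1 = 2 × 0.5600 × 0.4400 = 0.492800 (base)
P(M) = C(2,0) × 0.560^2 × 0.440^0 = 1 × 0.3136 × 1.0000 = 0.313600
Relative intensity = 0.313600 / 0.492800 × 100 = 63.6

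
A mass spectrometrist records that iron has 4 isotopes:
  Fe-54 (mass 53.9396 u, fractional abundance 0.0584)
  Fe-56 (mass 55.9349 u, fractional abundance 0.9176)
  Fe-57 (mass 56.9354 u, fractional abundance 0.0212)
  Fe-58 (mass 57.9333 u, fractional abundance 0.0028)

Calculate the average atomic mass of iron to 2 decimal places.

Ar = Σ fᵢ·mᵢ = 0.0584 × 53.9396 + 0.9176 × 55.9349 + 0.0212 × 56.9354 + 0.0028 × 57.9333
= 3.15007 + 51.32586 + 1.20703 + 0.16221 = 55.84517 u

55.85 u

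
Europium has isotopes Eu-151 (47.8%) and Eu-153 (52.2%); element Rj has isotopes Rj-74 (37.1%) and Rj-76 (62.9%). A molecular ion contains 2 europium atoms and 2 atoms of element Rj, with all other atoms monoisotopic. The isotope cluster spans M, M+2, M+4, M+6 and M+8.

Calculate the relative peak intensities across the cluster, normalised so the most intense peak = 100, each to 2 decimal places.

Europium pattern (n=2): 0.228484 : 0.499032 : 0.272484
Element Rj pattern (n=2): 0.137641 : 0.466718 : 0.395641
Convolve the two distributions (both contribute in 2-u steps):
  M: 0.228484×0.137641 = 0.031449
  M+2: 0.228484×0.466718 + 0.499032×0.137641 = 0.175325
  M+4: 0.228484×0.395641 + 0.499032×0.466718 + 0.272484×0.137641 = 0.360810
  M+6: 0.499032×0.395641 + 0.272484×0.466718 = 0.324611
  M+8: 0.272484×0.395641 = 0.107806
Scale to base peak (0.360810) = 100: 8.72 : 48.59 : 100.00 : 89.97 : 29.88

8.72 : 48.59 : 100.00 : 89.97 : 29.88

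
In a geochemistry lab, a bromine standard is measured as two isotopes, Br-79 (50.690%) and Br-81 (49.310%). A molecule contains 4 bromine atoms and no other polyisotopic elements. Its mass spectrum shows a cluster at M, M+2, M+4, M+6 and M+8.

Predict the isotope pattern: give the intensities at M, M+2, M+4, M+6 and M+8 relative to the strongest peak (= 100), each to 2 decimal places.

Each Br atom is independently Br-79 (p = 0.50690) or Br-81 (q = 0.49310); the cluster is the binomial expansion (p + q)^4.
P(M) = 0.50690^4 = 0.066022
P(M+2) = 4 × 0.50690^3 × 0.49310^1 = 0.256899
P(M+4) = 6 × 0.50690^2 × 0.49310^2 = 0.374857
P(M+6) = 4 × 0.50690^1 × 0.49310^3 = 0.243101
P(M+8) = 0.49310^4 = 0.059121
The M+4 peak is largest (0.374857); scaling to 100 gives 17.61 : 68.53 : 100.00 : 64.85 : 15.77.

17.61 : 68.53 : 100.00 : 64.85 : 15.77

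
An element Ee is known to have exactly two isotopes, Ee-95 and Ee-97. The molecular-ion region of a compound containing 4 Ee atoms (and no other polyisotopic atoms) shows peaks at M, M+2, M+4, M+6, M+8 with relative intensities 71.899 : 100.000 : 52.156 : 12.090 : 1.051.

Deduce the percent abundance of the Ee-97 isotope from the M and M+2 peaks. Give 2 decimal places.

25.80%

Write p for the Ee-95 fraction. I(M+2)/I(M) = [C(4,1)·p^3·(1−p)] / p^4 = 4·(1−p)/p = 100.000/71.899 = 1.3908
(1−p)/p = 1.3908/4 = 0.3477  ⇒  p = 1/(1 + 0.3477) = 0.7420
Ee-95: 74.20%, Ee-97: 25.80%.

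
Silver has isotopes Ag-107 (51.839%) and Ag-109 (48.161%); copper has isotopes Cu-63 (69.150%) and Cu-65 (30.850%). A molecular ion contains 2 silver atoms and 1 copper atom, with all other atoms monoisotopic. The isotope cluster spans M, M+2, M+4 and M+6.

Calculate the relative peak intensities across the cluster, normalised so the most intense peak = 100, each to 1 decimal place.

43.4 : 100.0 : 73.4 : 16.7

Silver pattern (n=2): 0.26872819 : 0.49932362 : 0.23194819
Copper pattern (n=1): 0.6915 : 0.3085
Convolve the two distributions (both contribute in 2-u steps):
  M: 0.26872819×0.6915 = 0.185826
  M+2: 0.26872819×0.3085 + 0.49932362×0.6915 = 0.428185
  M+4: 0.49932362×0.3085 + 0.23194819×0.6915 = 0.314434
  M+6: 0.23194819×0.3085 = 0.071556
Scale to base peak (0.428185) = 100: 43.4 : 100.0 : 73.4 : 16.7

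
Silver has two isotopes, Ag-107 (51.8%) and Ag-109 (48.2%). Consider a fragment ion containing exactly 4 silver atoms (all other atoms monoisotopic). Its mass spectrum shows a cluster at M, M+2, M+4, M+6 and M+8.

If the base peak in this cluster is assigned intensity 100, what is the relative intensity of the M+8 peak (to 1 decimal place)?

(0.518 + 0.482)^4 gives M 0.0720, M+2 0.2680, M+4 0.3740, M+6 0.2320, M+8 0.0540; the largest is M+4.
P(M+4) = C(4,2) × 0.518^2 × 0.482^2 = 6 × 0.268324 × 0.232324 = 0.374029 (base)
P(M+8) = C(4,4) × 0.518^0 × 0.482^4 = 1 × 1.0000 × 0.05397444 = 0.053974
Relative intensity = 0.053974 / 0.374029 × 100 = 14.4

14.4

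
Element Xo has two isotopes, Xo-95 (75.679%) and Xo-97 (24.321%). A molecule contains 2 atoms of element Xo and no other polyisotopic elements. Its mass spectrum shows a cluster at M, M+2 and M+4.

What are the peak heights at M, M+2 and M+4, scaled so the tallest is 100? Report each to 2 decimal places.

Expanding (0.75679 + 0.24321)^2:
P(M) = 0.75679^2 = 0.572731
P(M+2) = 2 × 0.75679^1 × 0.24321^1 = 0.368118
P(M+4) = 0.24321^2 = 0.059151
The M peak is largest (0.572731); scaling to 100 gives 100.00 : 64.27 : 10.33.

100.00 : 64.27 : 10.33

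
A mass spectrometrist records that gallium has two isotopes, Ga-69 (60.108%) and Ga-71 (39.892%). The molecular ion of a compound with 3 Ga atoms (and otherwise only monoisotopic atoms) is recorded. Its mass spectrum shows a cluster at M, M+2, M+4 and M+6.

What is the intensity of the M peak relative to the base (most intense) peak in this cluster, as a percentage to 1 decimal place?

Term probabilities: M 0.2172, M+2 0.4324, M+4 0.2870, M+6 0.0635. Base peak = M+2.
P(M+2) = C(3,1) × 0.60108^2 × 0.39892^1 = 3 × 0.36129717 × 0.39892 = 0.432386 (base)
P(M) = C(3,0) × 0.60108^3 × 0.39892^0 = 1 × 0.2171685 × 1.0000 = 0.217169
Relative intensity = 0.217169 / 0.432386 × 100 = 50.2

50.2%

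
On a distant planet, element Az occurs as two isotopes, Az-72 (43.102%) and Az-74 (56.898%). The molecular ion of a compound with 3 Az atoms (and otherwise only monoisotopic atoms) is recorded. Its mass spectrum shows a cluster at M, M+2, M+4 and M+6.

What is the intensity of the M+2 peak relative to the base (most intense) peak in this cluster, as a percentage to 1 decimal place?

75.8%

(0.43102 + 0.56898)^3 gives M 0.0801, M+2 0.3171, M+4 0.4186, M+6 0.1842; the largest is M+4.
P(M+4) = C(3,2) × 0.43102^1 × 0.56898^2 = 3 × 0.43102 × 0.32373824 = 0.418613 (base)
P(M+2) = C(3,1) × 0.43102^2 × 0.56898^1 = 3 × 0.18577824 × 0.56898 = 0.317112
Relative intensity = 0.317112 / 0.418613 × 100 = 75.8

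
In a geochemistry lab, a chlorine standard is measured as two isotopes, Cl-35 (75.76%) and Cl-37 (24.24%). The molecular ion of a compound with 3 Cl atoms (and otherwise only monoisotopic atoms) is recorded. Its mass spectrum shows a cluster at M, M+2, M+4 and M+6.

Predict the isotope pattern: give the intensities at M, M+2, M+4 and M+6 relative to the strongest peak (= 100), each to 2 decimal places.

100.00 : 95.99 : 30.71 : 3.28

The 3 Cl atoms are independent, so intensities follow the terms of (0.7576 + 0.2424)^3.
P(M) = 0.7576^3 = 0.434830
P(M+2) = 3 × 0.7576^2 × 0.2424^1 = 0.417382
P(M+4) = 3 × 0.7576^1 × 0.2424^2 = 0.133545
P(M+6) = 0.2424^3 = 0.014243
The M peak is largest (0.434830); scaling to 100 gives 100.00 : 95.99 : 30.71 : 3.28.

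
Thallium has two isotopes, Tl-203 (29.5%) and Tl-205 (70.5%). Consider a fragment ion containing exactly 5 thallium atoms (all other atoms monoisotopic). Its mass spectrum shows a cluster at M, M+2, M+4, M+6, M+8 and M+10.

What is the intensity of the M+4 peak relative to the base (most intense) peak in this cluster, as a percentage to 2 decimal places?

35.02%

Term probabilities: M 0.0022, M+2 0.0267, M+4 0.1276, M+6 0.3049, M+8 0.3644, M+10 0.1742. Base peak = M+8.
P(M+8) = C(5,4) × 0.295^1 × 0.705^4 = 5 × 0.2950 × 0.24703385 = 0.364375 (base)
P(M+4) = C(5,2) × 0.295^3 × 0.705^2 = 10 × 0.02567237 × 0.497025 = 0.127598
Relative intensity = 0.127598 / 0.364375 × 100 = 35.02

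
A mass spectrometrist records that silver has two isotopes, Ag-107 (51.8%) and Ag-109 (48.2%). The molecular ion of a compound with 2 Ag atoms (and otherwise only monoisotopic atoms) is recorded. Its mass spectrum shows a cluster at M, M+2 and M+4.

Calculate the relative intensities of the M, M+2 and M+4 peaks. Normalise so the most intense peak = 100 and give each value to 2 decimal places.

53.73 : 100.00 : 46.53

Expanding (0.518 + 0.482)^2:
P(M) = 0.518^2 = 0.268324
P(M+2) = 2 × 0.518^1 × 0.482^1 = 0.499352
P(M+4) = 0.482^2 = 0.232324
The M+2 peak is largest (0.499352); scaling to 100 gives 53.73 : 100.00 : 46.53.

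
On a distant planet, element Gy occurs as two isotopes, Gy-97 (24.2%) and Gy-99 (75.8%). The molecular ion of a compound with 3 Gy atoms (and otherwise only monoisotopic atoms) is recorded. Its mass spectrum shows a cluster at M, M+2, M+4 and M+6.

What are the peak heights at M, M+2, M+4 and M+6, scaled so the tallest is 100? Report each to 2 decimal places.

Each Gy atom is independently Gy-97 (p = 0.242) or Gy-99 (q = 0.758); the cluster is the binomial expansion (p + q)^3.
P(M) = 0.242^3 = 0.014172
P(M+2) = 3 × 0.242^2 × 0.758^1 = 0.133175
P(M+4) = 3 × 0.242^1 × 0.758^2 = 0.417133
P(M+6) = 0.758^3 = 0.435520
The M+6 peak is largest (0.435520); scaling to 100 gives 3.25 : 30.58 : 95.78 : 100.00.

3.25 : 30.58 : 95.78 : 100.00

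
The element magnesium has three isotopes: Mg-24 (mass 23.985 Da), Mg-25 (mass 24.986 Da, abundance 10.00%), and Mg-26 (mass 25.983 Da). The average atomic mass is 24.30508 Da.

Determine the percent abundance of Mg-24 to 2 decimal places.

The remaining 90.00% is split between Mg-24 (fraction x) and Mg-26 (fraction 0.9000 − x).
Substituting: 23.985x + 25.983(0.9000 − x) = 21.80648
(23.985 − 25.983)x = -1.57822  ⇒  x = 0.78990, y = 0.11010
Mg-24: 78.99%, Mg-26: 11.01%.

78.99%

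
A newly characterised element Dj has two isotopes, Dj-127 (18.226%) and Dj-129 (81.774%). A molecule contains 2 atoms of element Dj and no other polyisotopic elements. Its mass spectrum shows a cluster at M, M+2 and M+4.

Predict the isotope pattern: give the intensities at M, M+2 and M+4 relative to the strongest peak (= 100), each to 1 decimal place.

5.0 : 44.6 : 100.0

Each Dj atom is independently Dj-127 (p = 0.18226) or Dj-129 (q = 0.81774); the cluster is the binomial expansion (p + q)^2.
P(M) = 0.18226^2 = 0.033219
P(M+2) = 2 × 0.18226^1 × 0.81774^1 = 0.298083
P(M+4) = 0.81774^2 = 0.668699
The M+4 peak is largest (0.668699); scaling to 100 gives 5.0 : 44.6 : 100.0.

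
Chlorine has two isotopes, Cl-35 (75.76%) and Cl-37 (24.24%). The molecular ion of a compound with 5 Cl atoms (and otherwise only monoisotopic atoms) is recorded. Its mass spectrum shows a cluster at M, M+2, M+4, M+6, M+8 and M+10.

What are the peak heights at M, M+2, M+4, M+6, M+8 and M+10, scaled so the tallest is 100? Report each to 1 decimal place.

62.5 : 100.0 : 64.0 : 20.5 : 3.3 : 0.2

The 5 Cl atoms are independent, so intensities follow the terms of (0.7576 + 0.2424)^5.
P(M) = 0.7576^5 = 0.249574
P(M+2) = 5 × 0.7576^4 × 0.2424^1 = 0.399266
P(M+4) = 10 × 0.7576^3 × 0.2424^2 = 0.255497
P(M+6) = 10 × 0.7576^2 × 0.2424^3 = 0.081748
P(M+8) = 5 × 0.7576^1 × 0.2424^4 = 0.013078
P(M+10) = 0.2424^5 = 0.000837
The M+2 peak is largest (0.399266); scaling to 100 gives 62.5 : 100.0 : 64.0 : 20.5 : 3.3 : 0.2.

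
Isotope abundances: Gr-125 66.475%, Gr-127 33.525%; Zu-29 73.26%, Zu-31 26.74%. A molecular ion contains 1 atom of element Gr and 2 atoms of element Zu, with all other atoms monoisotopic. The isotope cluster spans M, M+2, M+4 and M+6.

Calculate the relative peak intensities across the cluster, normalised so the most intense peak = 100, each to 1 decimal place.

81.0 : 100.0 : 40.6 : 5.4

Element Gr pattern (n=1): 0.66475 : 0.33525
Element Zu pattern (n=2): 0.53670276 : 0.39179448 : 0.07150276
Convolve the two distributions (both contribute in 2-u steps):
  M: 0.66475×0.53670276 = 0.356773
  M+2: 0.66475×0.39179448 + 0.33525×0.53670276 = 0.440375
  M+4: 0.66475×0.07150276 + 0.33525×0.39179448 = 0.178881
  M+6: 0.33525×0.07150276 = 0.023971
Scale to base peak (0.440375) = 100: 81.0 : 100.0 : 40.6 : 5.4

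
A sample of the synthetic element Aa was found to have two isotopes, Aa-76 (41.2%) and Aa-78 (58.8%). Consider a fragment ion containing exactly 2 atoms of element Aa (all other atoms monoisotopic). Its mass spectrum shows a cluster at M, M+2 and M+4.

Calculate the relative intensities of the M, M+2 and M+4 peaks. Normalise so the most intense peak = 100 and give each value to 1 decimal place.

The 2 Aa atoms are independent, so intensities follow the terms of (0.412 + 0.588)^2.
P(M) = 0.412^2 = 0.169744
P(M+2) = 2 × 0.412^1 × 0.588^1 = 0.484512
P(M+4) = 0.588^2 = 0.345744
The M+2 peak is largest (0.484512); scaling to 100 gives 35.0 : 100.0 : 71.4.

35.0 : 100.0 : 71.4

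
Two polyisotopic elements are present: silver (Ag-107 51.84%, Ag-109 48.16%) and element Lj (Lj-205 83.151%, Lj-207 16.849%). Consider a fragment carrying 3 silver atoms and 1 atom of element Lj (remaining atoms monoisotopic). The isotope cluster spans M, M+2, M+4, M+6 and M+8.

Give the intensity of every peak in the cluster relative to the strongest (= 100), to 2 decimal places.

Silver pattern (n=3): 0.13931407 : 0.38827347 : 0.36071085 : 0.11170161
Element Lj pattern (n=1): 0.83151 : 0.16849
Convolve the two distributions (both contribute in 2-u steps):
  M: 0.13931407×0.83151 = 0.115841
  M+2: 0.13931407×0.16849 + 0.38827347×0.83151 = 0.346326
  M+4: 0.38827347×0.16849 + 0.36071085×0.83151 = 0.365355
  M+6: 0.36071085×0.16849 + 0.11170161×0.83151 = 0.153657
  M+8: 0.11170161×0.16849 = 0.018821
Scale to base peak (0.365355) = 100: 31.71 : 94.79 : 100.00 : 42.06 : 5.15

31.71 : 94.79 : 100.00 : 42.06 : 5.15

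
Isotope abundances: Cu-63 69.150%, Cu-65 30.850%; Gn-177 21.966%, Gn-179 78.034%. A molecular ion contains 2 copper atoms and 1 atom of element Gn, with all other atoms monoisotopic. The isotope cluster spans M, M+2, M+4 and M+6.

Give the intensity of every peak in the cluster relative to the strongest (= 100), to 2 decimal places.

22.50 : 100.00 : 75.79 : 15.91

Copper pattern (n=2): 0.47817225 : 0.4266555 : 0.09517225
Element Gn pattern (n=1): 0.21966 : 0.78034
Convolve the two distributions (both contribute in 2-u steps):
  M: 0.47817225×0.21966 = 0.105035
  M+2: 0.47817225×0.78034 + 0.4266555×0.21966 = 0.466856
  M+4: 0.4266555×0.78034 + 0.09517225×0.21966 = 0.353842
  M+6: 0.09517225×0.78034 = 0.074267
Scale to base peak (0.466856) = 100: 22.50 : 100.00 : 75.79 : 15.91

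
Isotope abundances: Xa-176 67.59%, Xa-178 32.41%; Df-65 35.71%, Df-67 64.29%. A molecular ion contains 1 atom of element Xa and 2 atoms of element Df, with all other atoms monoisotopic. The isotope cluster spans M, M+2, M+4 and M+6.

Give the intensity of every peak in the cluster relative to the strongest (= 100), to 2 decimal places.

Element Xa pattern (n=1): 0.6759 : 0.3241
Element Df pattern (n=2): 0.12752041 : 0.45915918 : 0.41332041
Convolve the two distributions (both contribute in 2-u steps):
  M: 0.6759×0.12752041 = 0.086191
  M+2: 0.6759×0.45915918 + 0.3241×0.12752041 = 0.351675
  M+4: 0.6759×0.41332041 + 0.3241×0.45915918 = 0.428177
  M+6: 0.3241×0.41332041 = 0.133957
Scale to base peak (0.428177) = 100: 20.13 : 82.13 : 100.00 : 31.29

20.13 : 82.13 : 100.00 : 31.29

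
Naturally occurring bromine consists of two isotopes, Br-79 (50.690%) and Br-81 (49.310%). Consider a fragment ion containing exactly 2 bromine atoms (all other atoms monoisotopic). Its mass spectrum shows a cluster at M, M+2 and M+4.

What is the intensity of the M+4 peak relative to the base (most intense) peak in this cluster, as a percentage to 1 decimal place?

48.6%

Term probabilities: M 0.2569, M+2 0.4999, M+4 0.2431. Base peak = M+2.
P(M+2) = C(2,1) × 0.50690^1 × 0.49310^1 = 2 × 0.5069 × 0.4931 = 0.499905 (base)
P(M+4) = C(2,2) × 0.50690^0 × 0.49310^2 = 1 × 1.0000 × 0.24314761 = 0.243148
Relative intensity = 0.243148 / 0.499905 × 100 = 48.6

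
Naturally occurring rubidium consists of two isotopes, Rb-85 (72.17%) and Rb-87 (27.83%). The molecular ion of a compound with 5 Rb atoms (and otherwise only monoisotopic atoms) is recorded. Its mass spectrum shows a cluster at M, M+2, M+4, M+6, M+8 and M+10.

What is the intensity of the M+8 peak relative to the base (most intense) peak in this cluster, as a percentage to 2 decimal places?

5.73%

Binomial terms of (0.7217 + 0.2783)^5: M 0.1958, M+2 0.3775, M+4 0.2911, M+6 0.1123, M+8 0.0216, M+10 0.0017 → M+2 is the base peak.
P(M+2) = C(5,1) × 0.7217^4 × 0.2783^1 = 5 × 0.27128565 × 0.2783 = 0.377494 (base)
P(M+8) = C(5,4) × 0.7217^1 × 0.2783^4 = 5 × 0.7217 × 0.00599864 = 0.021646
Relative intensity = 0.021646 / 0.377494 × 100 = 5.73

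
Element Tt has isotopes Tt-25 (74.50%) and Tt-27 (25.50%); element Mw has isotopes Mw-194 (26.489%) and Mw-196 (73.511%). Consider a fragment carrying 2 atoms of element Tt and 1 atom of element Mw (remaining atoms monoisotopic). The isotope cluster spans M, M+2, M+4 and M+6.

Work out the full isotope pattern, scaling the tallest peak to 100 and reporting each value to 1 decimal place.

Element Tt pattern (n=2): 0.555025 : 0.37995 : 0.065025
Element Mw pattern (n=1): 0.26489 : 0.73511
Convolve the two distributions (both contribute in 2-u steps):
  M: 0.555025×0.26489 = 0.147021
  M+2: 0.555025×0.73511 + 0.37995×0.26489 = 0.508649
  M+4: 0.37995×0.73511 + 0.065025×0.26489 = 0.296530
  M+6: 0.065025×0.73511 = 0.047801
Scale to base peak (0.508649) = 100: 28.9 : 100.0 : 58.3 : 9.4

28.9 : 100.0 : 58.3 : 9.4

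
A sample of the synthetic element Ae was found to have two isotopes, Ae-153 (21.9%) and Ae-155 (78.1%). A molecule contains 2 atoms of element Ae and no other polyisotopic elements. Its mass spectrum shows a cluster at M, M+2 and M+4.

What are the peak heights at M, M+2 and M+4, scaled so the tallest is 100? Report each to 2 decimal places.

7.86 : 56.08 : 100.00

Expanding (0.219 + 0.781)^2:
P(M) = 0.219^2 = 0.047961
P(M+2) = 2 × 0.219^1 × 0.781^1 = 0.342078
P(M+4) = 0.781^2 = 0.609961
The M+4 peak is largest (0.609961); scaling to 100 gives 7.86 : 56.08 : 100.00.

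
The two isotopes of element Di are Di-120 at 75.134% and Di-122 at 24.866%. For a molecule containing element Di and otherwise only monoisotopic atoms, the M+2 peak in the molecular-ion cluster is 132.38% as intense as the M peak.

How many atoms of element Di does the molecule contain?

4

The M+2/M ratio from n Di atoms is n · q/p = n · 0.24866/0.75134.
n = 1.3238 × 0.75134/0.24866 = 4.00 ≈ 4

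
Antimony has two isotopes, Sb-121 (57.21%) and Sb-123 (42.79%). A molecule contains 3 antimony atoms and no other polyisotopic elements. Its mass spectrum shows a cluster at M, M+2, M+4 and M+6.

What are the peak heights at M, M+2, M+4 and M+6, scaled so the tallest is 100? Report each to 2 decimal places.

44.57 : 100.00 : 74.79 : 18.65

Each Sb atom is independently Sb-121 (p = 0.5721) or Sb-123 (q = 0.4279); the cluster is the binomial expansion (p + q)^3.
P(M) = 0.5721^3 = 0.187247
P(M+2) = 3 × 0.5721^2 × 0.4279^1 = 0.420153
P(M+4) = 3 × 0.5721^1 × 0.4279^2 = 0.314252
P(M+6) = 0.4279^3 = 0.078348
The M+2 peak is largest (0.420153); scaling to 100 gives 44.57 : 100.00 : 74.79 : 18.65.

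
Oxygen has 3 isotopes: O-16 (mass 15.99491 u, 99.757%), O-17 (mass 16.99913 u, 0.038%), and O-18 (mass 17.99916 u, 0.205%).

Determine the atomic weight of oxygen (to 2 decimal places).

Average mass = Σ (abundance × isotope mass) = 0.99757 × 15.99491 + 0.00038 × 16.99913 + 0.00205 × 17.99916
= 15.956042 + 0.006460 + 0.036898 = 15.999400 u

16.00 u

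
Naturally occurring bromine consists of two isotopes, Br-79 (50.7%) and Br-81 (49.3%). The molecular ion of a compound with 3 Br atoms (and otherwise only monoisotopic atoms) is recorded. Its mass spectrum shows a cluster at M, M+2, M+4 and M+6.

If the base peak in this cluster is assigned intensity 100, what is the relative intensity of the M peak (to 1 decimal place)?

Term probabilities: M 0.1303, M+2 0.3802, M+4 0.3697, M+6 0.1198. Base peak = M+2.
P(M+2) = C(3,1) × 0.507^2 × 0.493^1 = 3 × 0.257049 × 0.4930 = 0.380175 (base)
P(M) = C(3,0) × 0.507^3 × 0.493^0 = 1 × 0.13032384 × 1.0000 = 0.130324
Relative intensity = 0.130324 / 0.380175 × 100 = 34.3

34.3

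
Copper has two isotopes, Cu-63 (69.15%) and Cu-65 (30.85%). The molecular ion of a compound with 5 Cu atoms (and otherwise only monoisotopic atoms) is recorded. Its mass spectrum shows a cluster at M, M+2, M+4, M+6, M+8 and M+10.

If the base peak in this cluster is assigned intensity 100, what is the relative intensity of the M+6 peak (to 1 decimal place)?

39.8

Term probabilities: M 0.1581, M+2 0.3527, M+4 0.3147, M+6 0.1404, M+8 0.0313, M+10 0.0028. Base peak = M+2.
P(M+2) = C(5,1) × 0.6915^4 × 0.3085^1 = 5 × 0.2286487 × 0.3085 = 0.352691 (base)
P(M+6) = C(5,3) × 0.6915^2 × 0.3085^3 = 10 × 0.47817225 × 0.02936064 = 0.140394
Relative intensity = 0.140394 / 0.352691 × 100 = 39.8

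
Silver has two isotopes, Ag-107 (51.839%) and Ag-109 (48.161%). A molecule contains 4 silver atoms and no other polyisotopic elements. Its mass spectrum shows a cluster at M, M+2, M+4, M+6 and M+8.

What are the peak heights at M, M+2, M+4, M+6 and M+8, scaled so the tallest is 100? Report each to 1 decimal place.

Each Ag atom is independently Ag-107 (p = 0.51839) or Ag-109 (q = 0.48161); the cluster is the binomial expansion (p + q)^4.
P(M) = 0.51839^4 = 0.072215
P(M+2) = 4 × 0.51839^3 × 0.48161^1 = 0.268365
P(M+4) = 6 × 0.51839^2 × 0.48161^2 = 0.373986
P(M+6) = 4 × 0.51839^1 × 0.48161^3 = 0.231634
P(M+8) = 0.48161^4 = 0.053800
The M+4 peak is largest (0.373986); scaling to 100 gives 19.3 : 71.8 : 100.0 : 61.9 : 14.4.

19.3 : 71.8 : 100.0 : 61.9 : 14.4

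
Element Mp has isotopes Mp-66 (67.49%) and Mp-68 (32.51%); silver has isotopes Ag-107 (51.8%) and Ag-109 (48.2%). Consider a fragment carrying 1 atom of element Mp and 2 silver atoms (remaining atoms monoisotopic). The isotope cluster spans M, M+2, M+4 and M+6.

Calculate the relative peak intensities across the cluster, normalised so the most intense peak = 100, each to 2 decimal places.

42.69 : 100.00 : 75.22 : 17.80

Element Mp pattern (n=1): 0.6749 : 0.3251
Silver pattern (n=2): 0.268324 : 0.499352 : 0.232324
Convolve the two distributions (both contribute in 2-u steps):
  M: 0.6749×0.268324 = 0.181092
  M+2: 0.6749×0.499352 + 0.3251×0.268324 = 0.424245
  M+4: 0.6749×0.232324 + 0.3251×0.499352 = 0.319135
  M+6: 0.3251×0.232324 = 0.075529
Scale to base peak (0.424245) = 100: 42.69 : 100.00 : 75.22 : 17.80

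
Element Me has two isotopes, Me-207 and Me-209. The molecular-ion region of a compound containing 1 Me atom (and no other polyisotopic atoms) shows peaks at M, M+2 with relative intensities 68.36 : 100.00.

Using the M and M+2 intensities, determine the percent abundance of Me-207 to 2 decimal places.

40.60%

Let p = fractional abundance of Me-207. I(M+2)/I(M) = [C(1,1)·p^0·(1−p)] / p^1 = 1·(1−p)/p = 100.00/68.36 = 1.4628
(1−p)/p = 1.4628/1 = 1.4628  ⇒  p = 1/(1 + 1.4628) = 0.4060
Me-207: 40.60%, Me-209: 59.40%.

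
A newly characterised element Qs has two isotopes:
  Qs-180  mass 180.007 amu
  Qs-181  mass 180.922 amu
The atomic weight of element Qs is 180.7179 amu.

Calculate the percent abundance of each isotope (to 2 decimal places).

Writing the weighted mean with unknown fraction x of Qs-180:
180.007·x + 180.922·(1 − x) = 180.7179
(180.007 − 180.922)·x = 180.7179 − 180.922
x = -0.2041 / -0.915 = 0.22306 → 22.31% Qs-180, 77.69% Qs-181.

Qs-180: 22.31%, Qs-181: 77.69%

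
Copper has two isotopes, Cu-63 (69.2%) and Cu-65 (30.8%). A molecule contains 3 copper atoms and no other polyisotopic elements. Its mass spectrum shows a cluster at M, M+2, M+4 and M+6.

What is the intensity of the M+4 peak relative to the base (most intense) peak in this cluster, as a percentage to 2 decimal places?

Binomial terms of (0.692 + 0.308)^3: M 0.3314, M+2 0.4425, M+4 0.1969, M+6 0.0292 → M+2 is the base peak.
P(M+2) = C(3,1) × 0.692^2 × 0.308^1 = 3 × 0.478864 × 0.3080 = 0.442470 (base)
P(M+4) = C(3,2) × 0.692^1 × 0.308^2 = 3 × 0.6920 × 0.094864 = 0.196938
Relative intensity = 0.196938 / 0.442470 × 100 = 44.51

44.51%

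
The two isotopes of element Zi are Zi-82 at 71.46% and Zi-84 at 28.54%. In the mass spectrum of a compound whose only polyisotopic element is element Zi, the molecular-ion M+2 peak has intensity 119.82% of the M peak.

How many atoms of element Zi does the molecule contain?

3

The M+2/M ratio from n Zi atoms is n · q/p = n · 0.2854/0.7146.
n = 1.1982 × 0.7146/0.2854 = 3.00 ≈ 3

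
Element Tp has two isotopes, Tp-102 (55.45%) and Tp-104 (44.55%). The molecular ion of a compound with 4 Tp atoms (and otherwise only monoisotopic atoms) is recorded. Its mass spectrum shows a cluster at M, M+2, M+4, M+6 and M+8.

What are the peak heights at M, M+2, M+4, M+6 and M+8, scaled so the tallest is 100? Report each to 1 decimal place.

25.8 : 83.0 : 100.0 : 53.6 : 10.8

The 4 Tp atoms are independent, so intensities follow the terms of (0.5545 + 0.4455)^4.
P(M) = 0.5545^4 = 0.094538
P(M+2) = 4 × 0.5545^3 × 0.4455^1 = 0.303817
P(M+4) = 6 × 0.5545^2 × 0.4455^2 = 0.366142
P(M+6) = 4 × 0.5545^1 × 0.4455^3 = 0.196112
P(M+8) = 0.4455^4 = 0.039390
The M+4 peak is largest (0.366142); scaling to 100 gives 25.8 : 83.0 : 100.0 : 53.6 : 10.8.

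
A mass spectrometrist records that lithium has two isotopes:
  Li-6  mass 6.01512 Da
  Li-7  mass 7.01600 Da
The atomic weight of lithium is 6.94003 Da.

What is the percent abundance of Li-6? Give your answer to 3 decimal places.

Let x be the fractional abundance of Li-6; then Li-7 has abundance 1 − x.
6.01512·x + 7.01600·(1 − x) = 6.94003
(6.01512 − 7.01600)·x = 6.94003 − 7.01600
x = -0.07597 / -1.00088 = 0.07590 → 7.590% Li-6, 92.410% Li-7.

7.590%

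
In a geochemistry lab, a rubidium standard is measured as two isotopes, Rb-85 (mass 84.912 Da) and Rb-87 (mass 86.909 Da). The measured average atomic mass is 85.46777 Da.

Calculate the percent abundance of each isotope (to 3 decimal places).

With x = fraction of Rb-85 (so Rb-87 is 1 − x):
84.912·x + 86.909·(1 − x) = 85.46777
(84.912 − 86.909)·x = 85.46777 − 86.909
x = -1.44123 / -1.997 = 0.72170 → 72.170% Rb-85, 27.830% Rb-87.

Rb-85: 72.170%, Rb-87: 27.830%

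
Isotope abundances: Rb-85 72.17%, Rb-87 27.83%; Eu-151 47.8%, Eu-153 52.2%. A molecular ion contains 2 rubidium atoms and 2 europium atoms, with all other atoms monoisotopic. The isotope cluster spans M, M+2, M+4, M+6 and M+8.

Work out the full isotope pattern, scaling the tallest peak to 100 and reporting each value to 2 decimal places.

33.05 : 97.67 : 100.00 : 41.13 : 5.86

Rubidium pattern (n=2): 0.52085089 : 0.40169822 : 0.07745089
Europium pattern (n=2): 0.228484 : 0.499032 : 0.272484
Convolve the two distributions (both contribute in 2-u steps):
  M: 0.52085089×0.228484 = 0.119006
  M+2: 0.52085089×0.499032 + 0.40169822×0.228484 = 0.351703
  M+4: 0.52085089×0.272484 + 0.40169822×0.499032 + 0.07745089×0.228484 = 0.360080
  M+6: 0.40169822×0.272484 + 0.07745089×0.499032 = 0.148107
  M+8: 0.07745089×0.272484 = 0.021104
Scale to base peak (0.360080) = 100: 33.05 : 97.67 : 100.00 : 41.13 : 5.86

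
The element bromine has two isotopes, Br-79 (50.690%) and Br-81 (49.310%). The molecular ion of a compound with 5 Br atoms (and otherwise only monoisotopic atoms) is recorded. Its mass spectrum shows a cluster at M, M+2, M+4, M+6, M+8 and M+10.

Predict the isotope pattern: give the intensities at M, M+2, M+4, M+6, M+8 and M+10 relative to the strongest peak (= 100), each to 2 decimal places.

The 5 Br atoms are independent, so intensities follow the terms of (0.50690 + 0.49310)^5.
P(M) = 0.50690^5 = 0.033467
P(M+2) = 5 × 0.50690^4 × 0.49310^1 = 0.162777
P(M+4) = 10 × 0.50690^3 × 0.49310^2 = 0.316692
P(M+6) = 10 × 0.50690^2 × 0.49310^3 = 0.308070
P(M+8) = 5 × 0.50690^1 × 0.49310^4 = 0.149842
P(M+10) = 0.49310^5 = 0.029152
The M+4 peak is largest (0.316692); scaling to 100 gives 10.57 : 51.40 : 100.00 : 97.28 : 47.31 : 9.21.

10.57 : 51.40 : 100.00 : 97.28 : 47.31 : 9.21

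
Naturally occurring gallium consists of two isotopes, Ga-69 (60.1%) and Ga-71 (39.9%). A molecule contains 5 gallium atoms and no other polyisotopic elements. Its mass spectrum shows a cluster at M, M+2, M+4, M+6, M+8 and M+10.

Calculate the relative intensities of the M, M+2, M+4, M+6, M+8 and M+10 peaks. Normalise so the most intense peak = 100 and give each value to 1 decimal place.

22.7 : 75.3 : 100.0 : 66.4 : 22.0 : 2.9

Each Ga atom is independently Ga-69 (p = 0.601) or Ga-71 (q = 0.399); the cluster is the binomial expansion (p + q)^5.
P(M) = 0.601^5 = 0.078410
P(M+2) = 5 × 0.601^4 × 0.399^1 = 0.260280
P(M+4) = 10 × 0.601^3 × 0.399^2 = 0.345596
P(M+6) = 10 × 0.601^2 × 0.399^3 = 0.229439
P(M+8) = 5 × 0.601^1 × 0.399^4 = 0.076162
P(M+10) = 0.399^5 = 0.010113
The M+4 peak is largest (0.345596); scaling to 100 gives 22.7 : 75.3 : 100.0 : 66.4 : 22.0 : 2.9.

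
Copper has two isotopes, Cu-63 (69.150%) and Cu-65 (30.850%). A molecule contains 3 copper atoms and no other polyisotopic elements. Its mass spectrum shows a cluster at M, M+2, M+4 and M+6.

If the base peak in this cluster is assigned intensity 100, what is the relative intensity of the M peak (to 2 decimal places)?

(0.69150 + 0.30850)^3 gives M 0.3307, M+2 0.4425, M+4 0.1974, M+6 0.0294; the largest is M+2.
P(M+2) = C(3,1) × 0.69150^2 × 0.30850^1 = 3 × 0.47817225 × 0.3085 = 0.442548 (base)
P(M) = C(3,0) × 0.69150^3 × 0.30850^0 = 1 × 0.33065611 × 1.0000 = 0.330656
Relative intensity = 0.330656 / 0.442548 × 100 = 74.72

74.72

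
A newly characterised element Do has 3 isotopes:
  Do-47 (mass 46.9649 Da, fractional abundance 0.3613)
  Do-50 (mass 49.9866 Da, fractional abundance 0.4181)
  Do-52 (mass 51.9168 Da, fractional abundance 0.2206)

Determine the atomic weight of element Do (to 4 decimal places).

Average mass = Σ (abundance × isotope mass) = 0.3613 × 46.9649 + 0.4181 × 49.9866 + 0.2206 × 51.9168
= 16.96842 + 20.89940 + 11.45285 = 49.32067 Da

49.3207 Da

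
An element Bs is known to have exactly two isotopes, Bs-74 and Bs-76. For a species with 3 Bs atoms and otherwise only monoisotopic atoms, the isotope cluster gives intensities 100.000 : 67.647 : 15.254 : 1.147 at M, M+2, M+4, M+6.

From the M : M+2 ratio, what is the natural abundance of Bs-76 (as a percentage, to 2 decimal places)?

18.40%

If p is the fraction of Bs that is Bs-74, then I(M+2)/I(M) = [C(3,1)·p^2·(1−p)] / p^3 = 3·(1−p)/p = 67.647/100.000 = 0.6765
(1−p)/p = 0.6765/3 = 0.2255  ⇒  p = 1/(1 + 0.2255) = 0.8160
Bs-74: 81.60%, Bs-76: 18.40%.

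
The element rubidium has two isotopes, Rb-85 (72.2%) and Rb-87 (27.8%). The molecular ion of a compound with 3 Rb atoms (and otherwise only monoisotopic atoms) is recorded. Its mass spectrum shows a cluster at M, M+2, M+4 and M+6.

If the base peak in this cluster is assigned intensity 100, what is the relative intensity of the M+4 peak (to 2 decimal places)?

38.50

(0.722 + 0.278)^3 gives M 0.3764, M+2 0.4348, M+4 0.1674, M+6 0.0215; the largest is M+2.
P(M+2) = C(3,1) × 0.722^2 × 0.278^1 = 3 × 0.521284 × 0.2780 = 0.434751 (base)
P(M+4) = C(3,2) × 0.722^1 × 0.278^2 = 3 × 0.7220 × 0.077284 = 0.167397
Relative intensity = 0.167397 / 0.434751 × 100 = 38.50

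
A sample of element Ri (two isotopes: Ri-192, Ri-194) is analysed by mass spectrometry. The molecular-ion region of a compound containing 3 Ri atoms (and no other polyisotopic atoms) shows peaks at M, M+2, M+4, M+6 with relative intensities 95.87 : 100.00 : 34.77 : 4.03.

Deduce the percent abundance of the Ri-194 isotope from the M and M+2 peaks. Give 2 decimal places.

25.80%

Write p for the Ri-192 fraction. I(M+2)/I(M) = [C(3,1)·p^2·(1−p)] / p^3 = 3·(1−p)/p = 100.00/95.87 = 1.0431
(1−p)/p = 1.0431/3 = 0.3477  ⇒  p = 1/(1 + 0.3477) = 0.7420
Ri-192: 74.20%, Ri-194: 25.80%.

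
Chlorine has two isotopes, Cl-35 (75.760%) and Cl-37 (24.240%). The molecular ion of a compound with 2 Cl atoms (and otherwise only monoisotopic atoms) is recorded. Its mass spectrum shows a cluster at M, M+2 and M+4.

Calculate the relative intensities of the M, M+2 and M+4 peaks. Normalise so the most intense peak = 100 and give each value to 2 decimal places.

100.00 : 63.99 : 10.24

The 2 Cl atoms are independent, so intensities follow the terms of (0.75760 + 0.24240)^2.
P(M) = 0.75760^2 = 0.573958
P(M+2) = 2 × 0.75760^1 × 0.24240^1 = 0.367284
P(M+4) = 0.24240^2 = 0.058758
The M peak is largest (0.573958); scaling to 100 gives 100.00 : 63.99 : 10.24.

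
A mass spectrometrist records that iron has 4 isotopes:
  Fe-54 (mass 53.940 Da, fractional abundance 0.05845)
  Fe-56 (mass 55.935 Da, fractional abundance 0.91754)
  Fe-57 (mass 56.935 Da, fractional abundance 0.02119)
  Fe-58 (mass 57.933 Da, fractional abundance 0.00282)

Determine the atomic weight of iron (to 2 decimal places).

55.85 Da

Average mass = Σ (abundance × isotope mass) = 0.05845 × 53.940 + 0.91754 × 55.935 + 0.02119 × 56.935 + 0.00282 × 57.933
= 3.1528 + 51.3226 + 1.2065 + 0.1634 = 55.8453 Da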